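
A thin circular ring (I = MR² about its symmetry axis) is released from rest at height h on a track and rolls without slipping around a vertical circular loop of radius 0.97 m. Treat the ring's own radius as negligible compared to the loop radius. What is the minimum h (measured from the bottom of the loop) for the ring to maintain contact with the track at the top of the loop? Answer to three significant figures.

Here I = MR², so the shape factor k = I/(MR²) = 1.
At the top of the loop, the minimum-contact condition is Mg = Mv_top²/r, so v_top² = gr.
With ω = v/R, the kinetic energy at speed v is ½(1+k)Mv² = Mv².
Energy conservation from release (height h) to the top (height 2r): Mgh = Mg(2r) + M·gr.
Thus h_min = 2r + (1+k)r/2 = r(2 + 2/2) = 0.97 × 3 ≈ 2.91 m.

h_min ≈ 2.91 m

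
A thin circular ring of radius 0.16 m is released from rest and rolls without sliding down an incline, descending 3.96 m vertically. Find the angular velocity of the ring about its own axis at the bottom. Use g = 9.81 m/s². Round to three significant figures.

With I = MR², the ratio k = I/(MR²) is 1.
The rolling condition ω = v/R makes the rotational term ½I(v/R)² = ½kMv², so KE_total = ½(1+k)Mv² = Mv².
Energy conservation Mgh = ½(1+k)Mv² gives v = √(2gh/(1+k)) = √(2 × 9.81 × 3.96 / 2) = 6.233 m/s.
The angular speed follows from ω = v/R = 6.233/0.16 ≈ 39.0 rad/s.

ω ≈ 39.0 rad/s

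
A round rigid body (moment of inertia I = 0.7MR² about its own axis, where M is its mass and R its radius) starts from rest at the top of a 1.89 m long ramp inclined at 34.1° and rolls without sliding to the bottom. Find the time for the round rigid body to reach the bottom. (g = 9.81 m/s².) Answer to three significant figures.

For this body I = 0.7MR², i.e. k = I/(MR²) = 0.7.
Newton's second law down the slope: Mg sinθ − f = Ma. The torque equation fR = Iα (with α = a/R) gives f = kMa.
Hence a = g sinθ/(1+k) = 9.81×sin34.1°/1.7 = 3.235 m/s².
Starting from rest, L = ½at², so t = √(2L/a) = √(2×1.89/3.235) ≈ 1.08 s.

t ≈ 1.08 s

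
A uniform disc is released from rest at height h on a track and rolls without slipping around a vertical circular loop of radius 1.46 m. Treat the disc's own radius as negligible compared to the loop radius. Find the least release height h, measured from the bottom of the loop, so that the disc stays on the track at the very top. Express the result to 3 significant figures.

h_min ≈ 4.02 m

For this body I = (1/2)MR², i.e. k = I/(MR²) = 0.5.
At the top, contact is just lost when gravity alone supplies the centripetal force: Mg = Mv_top²/r, i.e. v_top² = gr.
With ω = v/R, the kinetic energy at speed v is ½(1+k)Mv² = (3/4)Mv².
Energy conservation from release (height h) to the top (height 2r): Mgh = Mg(2r) + (3/4)M·gr.
Thus h_min = 2r + (1+k)r/2 = r(2 + 1.5/2) = 1.46 × 2.75 ≈ 4.02 m.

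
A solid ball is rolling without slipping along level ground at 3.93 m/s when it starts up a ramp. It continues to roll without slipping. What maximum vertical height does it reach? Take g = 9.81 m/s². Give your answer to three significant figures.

Here I = (2/5)MR², so the shape factor k = I/(MR²) = 0.4.
Pure rolling means v = ωR; then KE = ½Mv² + ½I(v/R)² = ½(1+k)Mv² = (7/10)Mv².
At the top the kinetic energy is zero, so (7/10)Mv₀² = Mgh.
Thus h = (1+k)v₀²/(2g) = 1.4 × 3.93² / (2 × 9.81) ≈ 1.10 m.

h ≈ 1.10 m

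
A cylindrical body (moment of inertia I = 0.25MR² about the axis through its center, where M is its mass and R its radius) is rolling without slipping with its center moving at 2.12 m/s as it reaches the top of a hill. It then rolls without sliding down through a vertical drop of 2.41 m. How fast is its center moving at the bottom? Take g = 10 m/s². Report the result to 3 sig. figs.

v ≈ 6.56 m/s

With I = 0.25MR², the ratio k = I/(MR²) is 0.25.
Pure rolling means v = ωR; then KE = ½Mv² + ½I(v/R)² = ½(1+k)Mv² = (5/8)Mv².
Energy conservation: (5/8)Mv₀² + Mgh = (5/8)Mv², so v² = v₀² + 2gh/(1+k).
v = √(2.12² + 2×10×2.41/1.25) = √43.05 ≈ 6.56 m/s.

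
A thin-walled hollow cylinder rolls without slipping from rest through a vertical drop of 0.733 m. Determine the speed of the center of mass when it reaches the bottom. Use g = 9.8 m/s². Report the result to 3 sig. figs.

v ≈ 2.68 m/s

Here I = MR², so the shape factor k = I/(MR²) = 1.
Since it rolls without slipping, ω = v/R and KE = ½Mv² + ½Iω² = ½(1+k)Mv² = Mv².
Setting Mgh = Mv² gives v = √(2gh/(1+k)) = √(2·9.8·0.733/2) ≈ 2.68 m/s.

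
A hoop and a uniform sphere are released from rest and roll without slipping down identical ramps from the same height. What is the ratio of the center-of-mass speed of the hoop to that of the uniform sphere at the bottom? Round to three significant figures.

v_ratio ≈ 0.837

Each satisfies Mgh = ½(1+k)Mv² with k = I/(MR²), so v ∝ 1/√(1+k).
For the hoop k = 1; for the uniform sphere k = 0.4.
v₁/v₂ = √((1+k₂)/(1+k₁)) = √(1.4/2) ≈ 0.837.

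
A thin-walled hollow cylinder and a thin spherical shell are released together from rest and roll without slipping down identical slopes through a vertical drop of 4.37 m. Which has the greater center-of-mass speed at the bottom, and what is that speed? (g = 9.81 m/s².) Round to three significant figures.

the thin spherical shell, at v ≈ 7.17 m/s

For rolling without slipping, Mgh = ½(1+k)Mv² where k = I/(MR²), so v = √(2gh/(1+k)).
Thin-walled hollow cylinder: k = 1, giving v = √(2×9.81×4.37/2) = 6.547 m/s.
Thin spherical shell: k = 2/3, giving v = √(2×9.81×4.37/1.667) = 7.172 m/s.
The smaller k wins: the thin spherical shell, at ≈ 7.17 m/s.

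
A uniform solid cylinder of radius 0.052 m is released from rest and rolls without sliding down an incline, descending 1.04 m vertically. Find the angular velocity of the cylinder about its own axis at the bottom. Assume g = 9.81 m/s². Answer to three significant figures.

The moment of inertia is (1/2)MR², giving k ≡ I/(MR²) = 0.5.
Pure rolling means v = ωR; then KE = ½Mv² + ½I(v/R)² = ½(1+k)Mv² = (3/4)Mv².
Energy conservation Mgh = ½(1+k)Mv² gives v = √(2gh/(1+k)) = √(2 × 9.81 × 1.04 / 1.5) = 3.688 m/s.
The angular speed follows from ω = v/R = 3.688/0.052 ≈ 70.9 rad/s.

ω ≈ 70.9 rad/s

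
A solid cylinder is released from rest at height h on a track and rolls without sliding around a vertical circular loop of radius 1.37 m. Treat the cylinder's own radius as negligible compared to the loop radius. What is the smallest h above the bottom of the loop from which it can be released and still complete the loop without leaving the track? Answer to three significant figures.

h_min ≈ 3.77 m

Here I = (1/2)MR², so the shape factor k = I/(MR²) = 0.5.
At the top, contact is just lost when gravity alone supplies the centripetal force: Mg = Mv_top²/r, i.e. v_top² = gr.
With ω = v/R, the kinetic energy at speed v is ½(1+k)Mv² = (3/4)Mv².
Energy conservation from release (height h) to the top (height 2r): Mgh = Mg(2r) + (3/4)M·gr.
Thus h_min = 2r + (1+k)r/2 = r(2 + 1.5/2) = 1.37 × 2.75 ≈ 3.77 m.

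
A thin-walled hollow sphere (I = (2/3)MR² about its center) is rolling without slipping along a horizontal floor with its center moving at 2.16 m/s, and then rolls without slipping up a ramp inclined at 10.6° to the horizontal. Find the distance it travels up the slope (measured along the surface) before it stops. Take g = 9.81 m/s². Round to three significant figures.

d ≈ 2.15 m

With I = (2/3)MR², the ratio k = I/(MR²) is 2/3.
Since it rolls without slipping, ω = v/R and KE = ½Mv² + ½Iω² = ½(1+k)Mv² = (5/6)Mv².
Setting this equal to Mgh gives the vertical rise h = (1+k)v₀²/(2g) = 1.667×2.16²/(2×9.81) = 0.3963 m.
The distance along the slope is d = h/sinθ = 0.3963/sin10.6° ≈ 2.15 m.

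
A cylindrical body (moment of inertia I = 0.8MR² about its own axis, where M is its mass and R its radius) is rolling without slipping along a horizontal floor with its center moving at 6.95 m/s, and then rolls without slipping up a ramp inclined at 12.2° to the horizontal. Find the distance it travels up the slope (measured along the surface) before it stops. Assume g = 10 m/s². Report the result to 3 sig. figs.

d ≈ 20.6 m

With I = 0.8MR², the ratio k = I/(MR²) is 0.8.
Rolling without slipping gives ω = v/R, so the total kinetic energy is ½Mv² + ½Iω² = ½(1+k)Mv² = (9/10)Mv².
Setting this equal to Mgh gives the vertical rise h = (1+k)v₀²/(2g) = 1.8×6.95²/(2×10) = 4.347 m.
The distance along the slope is d = h/sinθ = 4.347/sin12.2° ≈ 20.6 m.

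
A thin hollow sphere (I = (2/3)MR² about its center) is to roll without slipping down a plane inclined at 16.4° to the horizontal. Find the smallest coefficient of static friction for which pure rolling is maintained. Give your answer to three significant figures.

μ_min ≈ 0.118

With I = (2/3)MR², the ratio k = I/(MR²) is 2/3.
Newton's second law down the slope: Mg sinθ − f = Ma. The torque equation fR = Iα (with α = a/R) gives f = kMa.
These give a = g sinθ/(1+k) and the required friction f = kMg sinθ/(1+k).
With N = Mg cosθ, the no-slip condition f ≤ μN gives μ_min = f/N = k tanθ/(1+k).
μ_min = (2/3) × tan16.4° / 1.667 ≈ 0.118.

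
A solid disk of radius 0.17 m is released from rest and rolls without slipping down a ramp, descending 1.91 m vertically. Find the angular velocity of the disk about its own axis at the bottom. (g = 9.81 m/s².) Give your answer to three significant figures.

ω ≈ 29.4 rad/s

With I = (1/2)MR², the ratio k = I/(MR²) is 0.5.
Rolling without slipping gives ω = v/R, so the total kinetic energy is ½Mv² + ½Iω² = ½(1+k)Mv² = (3/4)Mv².
Energy conservation Mgh = ½(1+k)Mv² gives v = √(2gh/(1+k)) = √(2 × 9.81 × 1.91 / 1.5) = 4.998 m/s.
The angular speed follows from ω = v/R = 4.998/0.17 ≈ 29.4 rad/s.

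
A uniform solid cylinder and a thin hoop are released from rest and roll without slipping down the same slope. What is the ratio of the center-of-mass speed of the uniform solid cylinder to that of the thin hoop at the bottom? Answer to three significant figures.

v_ratio ≈ 1.15

Each satisfies Mgh = ½(1+k)Mv² with k = I/(MR²), so v ∝ 1/√(1+k).
For the uniform solid cylinder k = 0.5; for the thin hoop k = 1.
v₁/v₂ = √((1+k₂)/(1+k₁)) = √(2/1.5) ≈ 1.15.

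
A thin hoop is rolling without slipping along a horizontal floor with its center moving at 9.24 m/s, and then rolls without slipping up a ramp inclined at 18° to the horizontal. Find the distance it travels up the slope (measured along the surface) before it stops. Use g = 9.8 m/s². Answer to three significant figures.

For this body I = MR², i.e. k = I/(MR²) = 1.
Since it rolls without slipping, ω = v/R and KE = ½Mv² + ½Iω² = ½(1+k)Mv² = Mv².
Setting this equal to Mgh gives the vertical rise h = (1+k)v₀²/(2g) = 2×9.24²/(2×9.8) = 8.712 m.
The distance along the slope is d = h/sinθ = 8.712/sin18° ≈ 28.2 m.

d ≈ 28.2 m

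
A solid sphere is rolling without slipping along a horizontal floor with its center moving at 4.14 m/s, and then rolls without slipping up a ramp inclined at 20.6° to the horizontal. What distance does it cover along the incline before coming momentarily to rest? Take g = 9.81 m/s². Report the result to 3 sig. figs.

Here I = (2/5)MR², so the shape factor k = I/(MR²) = 0.4.
The rolling condition ω = v/R makes the rotational term ½I(v/R)² = ½kMv², so KE_total = ½(1+k)Mv² = (7/10)Mv².
Setting this equal to Mgh gives the vertical rise h = (1+k)v₀²/(2g) = 1.4×4.14²/(2×9.81) = 1.223 m.
The distance along the slope is d = h/sinθ = 1.223/sin20.6° ≈ 3.48 m.

d ≈ 3.48 m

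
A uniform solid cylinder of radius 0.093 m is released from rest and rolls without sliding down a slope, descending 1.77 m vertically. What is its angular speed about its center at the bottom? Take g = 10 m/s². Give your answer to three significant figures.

ω ≈ 52.2 rad/s

For this body I = (1/2)MR², i.e. k = I/(MR²) = 0.5.
Rolling without slipping gives ω = v/R, so the total kinetic energy is ½Mv² + ½Iω² = ½(1+k)Mv² = (3/4)Mv².
Energy conservation Mgh = ½(1+k)Mv² gives v = √(2gh/(1+k)) = √(2 × 10 × 1.77 / 1.5) = 4.858 m/s.
The angular speed follows from ω = v/R = 4.858/0.093 ≈ 52.2 rad/s.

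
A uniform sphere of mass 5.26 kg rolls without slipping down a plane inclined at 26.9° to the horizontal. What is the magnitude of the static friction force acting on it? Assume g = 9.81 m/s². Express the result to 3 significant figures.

With I = (2/5)MR², the ratio k = I/(MR²) is 0.4.
Along the incline Mg sinθ − f = Ma, and torque about the center fR = Iα = kMR²(a/R) gives f = kMa.
Combining, a = g sinθ/(1+k) and f = kMa = kMg sinθ/(1+k).
f = 0.4 × 5.26 × 9.81 × sin26.9° / 1.4 ≈ 6.67 N.

f ≈ 6.67 N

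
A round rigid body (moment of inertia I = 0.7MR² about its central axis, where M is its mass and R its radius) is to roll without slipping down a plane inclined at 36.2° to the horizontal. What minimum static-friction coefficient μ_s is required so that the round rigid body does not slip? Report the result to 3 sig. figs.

With I = 0.7MR², the ratio k = I/(MR²) is 0.7.
Translational: Mg sinθ − f = Ma. Rotational about the CM: fR = Iα = kMRa, so f = kMa.
These give a = g sinθ/(1+k) and the required friction f = kMg sinθ/(1+k).
The normal force is N = Mg cosθ, so μ_min = f/N = k tanθ/(1+k).
μ_min = 0.7 × tan36.2° / 1.7 ≈ 0.301.

μ_min ≈ 0.301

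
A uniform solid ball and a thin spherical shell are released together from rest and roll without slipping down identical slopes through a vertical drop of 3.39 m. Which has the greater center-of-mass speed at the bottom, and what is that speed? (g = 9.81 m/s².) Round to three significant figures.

the uniform solid ball, at v ≈ 6.89 m/s

For rolling without slipping, Mgh = ½(1+k)Mv² where k = I/(MR²), so v = √(2gh/(1+k)).
Uniform solid ball: k = 0.4, giving v = √(2×9.81×3.39/1.4) = 6.893 m/s.
Thin spherical shell: k = 2/3, giving v = √(2×9.81×3.39/1.667) = 6.317 m/s.
The smaller k wins: the uniform solid ball, at ≈ 6.89 m/s.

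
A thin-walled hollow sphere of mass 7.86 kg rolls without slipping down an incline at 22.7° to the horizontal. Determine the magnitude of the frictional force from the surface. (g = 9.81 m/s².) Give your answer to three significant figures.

With I = (2/3)MR², the ratio k = I/(MR²) is 2/3.
Translational: Mg sinθ − f = Ma. Rotational about the CM: fR = Iα = kMRa, so f = kMa.
Combining, a = g sinθ/(1+k) and f = kMa = kMg sinθ/(1+k).
f = (2/3) × 7.86 × 9.81 × sin22.7° / 1.667 ≈ 11.9 N.

f ≈ 11.9 N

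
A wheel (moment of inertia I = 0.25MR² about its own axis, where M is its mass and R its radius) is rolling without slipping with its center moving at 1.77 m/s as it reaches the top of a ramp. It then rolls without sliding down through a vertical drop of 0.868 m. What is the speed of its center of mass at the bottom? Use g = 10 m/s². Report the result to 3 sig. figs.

For this body I = 0.25MR², i.e. k = I/(MR²) = 0.25.
The rolling condition ω = v/R makes the rotational term ½I(v/R)² = ½kMv², so KE_total = ½(1+k)Mv² = (5/8)Mv².
Energy conservation: (5/8)Mv₀² + Mgh = (5/8)Mv², so v² = v₀² + 2gh/(1+k).
v = √(1.77² + 2×10×0.868/1.25) = √17.02 ≈ 4.13 m/s.

v ≈ 4.13 m/s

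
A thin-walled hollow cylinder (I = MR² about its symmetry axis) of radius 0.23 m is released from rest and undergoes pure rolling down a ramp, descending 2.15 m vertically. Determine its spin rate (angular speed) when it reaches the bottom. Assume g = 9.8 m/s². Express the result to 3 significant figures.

With I = MR², the ratio k = I/(MR²) is 1.
Pure rolling means v = ωR; then KE = ½Mv² + ½I(v/R)² = ½(1+k)Mv² = Mv².
Energy conservation Mgh = ½(1+k)Mv² gives v = √(2gh/(1+k)) = √(2 × 9.8 × 2.15 / 2) = 4.59 m/s.
The angular speed follows from ω = v/R = 4.59/0.23 ≈ 20.0 rad/s.

ω ≈ 20.0 rad/s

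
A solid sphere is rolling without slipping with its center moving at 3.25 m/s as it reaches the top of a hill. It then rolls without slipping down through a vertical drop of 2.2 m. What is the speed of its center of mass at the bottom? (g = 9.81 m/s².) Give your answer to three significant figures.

Here I = (2/5)MR², so the shape factor k = I/(MR²) = 0.4.
Since it rolls without slipping, ω = v/R and KE = ½Mv² + ½Iω² = ½(1+k)Mv² = (7/10)Mv².
Energy conservation: (7/10)Mv₀² + Mgh = (7/10)Mv², so v² = v₀² + 2gh/(1+k).
v = √(3.25² + 2×9.81×2.2/1.4) = √41.39 ≈ 6.43 m/s.

v ≈ 6.43 m/s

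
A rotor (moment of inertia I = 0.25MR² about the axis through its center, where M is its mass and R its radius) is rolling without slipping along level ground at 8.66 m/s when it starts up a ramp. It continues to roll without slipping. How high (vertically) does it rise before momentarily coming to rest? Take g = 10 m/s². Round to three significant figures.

Here I = 0.25MR², so the shape factor k = I/(MR²) = 0.25.
Pure rolling means v = ωR; then KE = ½Mv² + ½I(v/R)² = ½(1+k)Mv² = (5/8)Mv².
All of this converts to potential energy at the highest point: (5/8)Mv₀² = Mgh.
Thus h = (1+k)v₀²/(2g) = 1.25 × 8.66² / (2 × 10) ≈ 4.69 m.

h ≈ 4.69 m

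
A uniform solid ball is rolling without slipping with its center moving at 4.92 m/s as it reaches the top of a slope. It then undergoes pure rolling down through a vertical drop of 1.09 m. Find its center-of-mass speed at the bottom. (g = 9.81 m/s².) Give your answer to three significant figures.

v ≈ 6.28 m/s

With I = (2/5)MR², the ratio k = I/(MR²) is 0.4.
Pure rolling means v = ωR; then KE = ½Mv² + ½I(v/R)² = ½(1+k)Mv² = (7/10)Mv².
Conserving energy between top and bottom: (7/10)Mv² = (7/10)Mv₀² + Mgh, hence v² = v₀² + 2gh/(1+k).
v = √(4.92² + 2×9.81×1.09/1.4) = √39.48 ≈ 6.28 m/s.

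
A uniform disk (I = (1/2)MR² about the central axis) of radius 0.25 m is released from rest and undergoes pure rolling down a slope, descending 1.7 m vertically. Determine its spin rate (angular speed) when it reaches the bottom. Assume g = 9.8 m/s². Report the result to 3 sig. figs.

ω ≈ 18.9 rad/s

Here I = (1/2)MR², so the shape factor k = I/(MR²) = 0.5.
Pure rolling means v = ωR; then KE = ½Mv² + ½I(v/R)² = ½(1+k)Mv² = (3/4)Mv².
Energy conservation Mgh = ½(1+k)Mv² gives v = √(2gh/(1+k)) = √(2 × 9.8 × 1.7 / 1.5) = 4.713 m/s.
The angular speed follows from ω = v/R = 4.713/0.25 ≈ 18.9 rad/s.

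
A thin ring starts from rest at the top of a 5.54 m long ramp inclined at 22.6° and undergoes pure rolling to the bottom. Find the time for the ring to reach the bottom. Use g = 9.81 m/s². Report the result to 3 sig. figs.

For this body I = MR², i.e. k = I/(MR²) = 1.
Translational: Mg sinθ − f = Ma. Rotational about the CM: fR = Iα = kMRa, so f = kMa.
Hence a = g sinθ/(1+k) = 9.81×sin22.6°/2 = 1.885 m/s².
Starting from rest, L = ½at², so t = √(2L/a) = √(2×5.54/1.885) ≈ 2.42 s.

t ≈ 2.42 s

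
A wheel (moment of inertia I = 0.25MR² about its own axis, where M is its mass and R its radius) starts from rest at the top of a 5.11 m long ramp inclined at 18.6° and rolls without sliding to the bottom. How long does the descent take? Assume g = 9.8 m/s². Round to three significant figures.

t ≈ 2.02 s

The moment of inertia is 0.25MR², giving k ≡ I/(MR²) = 0.25.
Translational: Mg sinθ − f = Ma. Rotational about the CM: fR = Iα = kMRa, so f = kMa.
Hence a = g sinθ/(1+k) = 9.8×sin18.6°/1.25 = 2.501 m/s².
With constant a from rest, t = √(2L/a) = √(2·5.11/2.501) ≈ 2.02 s.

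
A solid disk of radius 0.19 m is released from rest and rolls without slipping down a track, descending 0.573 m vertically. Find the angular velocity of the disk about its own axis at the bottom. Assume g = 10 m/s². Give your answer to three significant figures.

ω ≈ 14.5 rad/s

The moment of inertia is (1/2)MR², giving k ≡ I/(MR²) = 0.5.
Pure rolling means v = ωR; then KE = ½Mv² + ½I(v/R)² = ½(1+k)Mv² = (3/4)Mv².
Energy conservation Mgh = ½(1+k)Mv² gives v = √(2gh/(1+k)) = √(2 × 10 × 0.573 / 1.5) = 2.764 m/s.
The angular speed follows from ω = v/R = 2.764/0.19 ≈ 14.5 rad/s.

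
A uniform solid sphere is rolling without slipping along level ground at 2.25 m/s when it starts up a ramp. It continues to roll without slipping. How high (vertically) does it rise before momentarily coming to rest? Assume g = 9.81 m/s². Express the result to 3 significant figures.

h ≈ 0.361 m

Here I = (2/5)MR², so the shape factor k = I/(MR²) = 0.4.
The rolling condition ω = v/R makes the rotational term ½I(v/R)² = ½kMv², so KE_total = ½(1+k)Mv² = (7/10)Mv².
All of this converts to potential energy at the highest point: (7/10)Mv₀² = Mgh.
Thus h = (1+k)v₀²/(2g) = 1.4 × 2.25² / (2 × 9.81) ≈ 0.361 m.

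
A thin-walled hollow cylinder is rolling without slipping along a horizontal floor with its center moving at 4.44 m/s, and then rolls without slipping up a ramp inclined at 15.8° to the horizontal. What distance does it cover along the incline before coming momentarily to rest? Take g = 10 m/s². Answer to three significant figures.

The moment of inertia is MR², giving k ≡ I/(MR²) = 1.
Rolling without slipping gives ω = v/R, so the total kinetic energy is ½Mv² + ½Iω² = ½(1+k)Mv² = Mv².
Setting this equal to Mgh gives the vertical rise h = (1+k)v₀²/(2g) = 2×4.44²/(2×10) = 1.971 m.
The distance along the slope is d = h/sinθ = 1.971/sin15.8° ≈ 7.24 m.

d ≈ 7.24 m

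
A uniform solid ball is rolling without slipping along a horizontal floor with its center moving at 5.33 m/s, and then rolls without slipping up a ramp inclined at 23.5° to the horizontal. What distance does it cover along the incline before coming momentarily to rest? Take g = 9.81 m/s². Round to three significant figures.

d ≈ 5.08 m

With I = (2/5)MR², the ratio k = I/(MR²) is 0.4.
Since it rolls without slipping, ω = v/R and KE = ½Mv² + ½Iω² = ½(1+k)Mv² = (7/10)Mv².
Setting this equal to Mgh gives the vertical rise h = (1+k)v₀²/(2g) = 1.4×5.33²/(2×9.81) = 2.027 m.
Along the incline, d = h/sinθ = 2.027/sin23.5° ≈ 5.08 m.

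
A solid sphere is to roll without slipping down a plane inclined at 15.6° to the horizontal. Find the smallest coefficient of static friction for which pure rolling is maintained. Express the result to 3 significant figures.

The moment of inertia is (2/5)MR², giving k ≡ I/(MR²) = 0.4.
Newton's second law down the slope: Mg sinθ − f = Ma. The torque equation fR = Iα (with α = a/R) gives f = kMa.
These give a = g sinθ/(1+k) and the required friction f = kMg sinθ/(1+k).
With N = Mg cosθ, the no-slip condition f ≤ μN gives μ_min = f/N = k tanθ/(1+k).
μ_min = 0.4 × tan15.6° / 1.4 ≈ 0.0798.

μ_min ≈ 0.0798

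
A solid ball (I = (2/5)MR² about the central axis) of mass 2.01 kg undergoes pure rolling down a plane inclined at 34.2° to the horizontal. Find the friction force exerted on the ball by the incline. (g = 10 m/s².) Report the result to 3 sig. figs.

With I = (2/5)MR², the ratio k = I/(MR²) is 0.4.
Newton's second law down the slope: Mg sinθ − f = Ma. The torque equation fR = Iα (with α = a/R) gives f = kMa.
Combining, a = g sinθ/(1+k) and f = kMa = kMg sinθ/(1+k).
f = 0.4 × 2.01 × 10 × sin34.2° / 1.4 ≈ 3.23 N.

f ≈ 3.23 N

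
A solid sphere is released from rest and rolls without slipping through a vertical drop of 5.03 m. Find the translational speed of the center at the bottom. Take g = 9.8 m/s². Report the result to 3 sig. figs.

v ≈ 8.39 m/s

Here I = (2/5)MR², so the shape factor k = I/(MR²) = 0.4.
The rolling condition ω = v/R makes the rotational term ½I(v/R)² = ½kMv², so KE_total = ½(1+k)Mv² = (7/10)Mv².
Energy conservation: Mgh = (7/10)Mv², so v = √(2gh/(1+k)) = √(2 × 9.8 × 5.03 / 1.4) ≈ 8.39 m/s.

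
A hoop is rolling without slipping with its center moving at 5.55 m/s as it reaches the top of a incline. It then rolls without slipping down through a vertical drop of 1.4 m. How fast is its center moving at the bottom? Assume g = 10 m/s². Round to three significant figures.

v ≈ 6.69 m/s

With I = MR², the ratio k = I/(MR²) is 1.
The rolling condition ω = v/R makes the rotational term ½I(v/R)² = ½kMv², so KE_total = ½(1+k)Mv² = Mv².
Conserving energy between top and bottom: Mv² = Mv₀² + Mgh, hence v² = v₀² + 2gh/(1+k).
v = √(5.55² + 2×10×1.4/2) = √44.8 ≈ 6.69 m/s.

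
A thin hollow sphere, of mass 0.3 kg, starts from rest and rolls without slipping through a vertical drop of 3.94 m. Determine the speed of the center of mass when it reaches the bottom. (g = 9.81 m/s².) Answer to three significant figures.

v ≈ 6.81 m/s

With I = (2/3)MR², the ratio k = I/(MR²) is 2/3.
The rolling condition ω = v/R makes the rotational term ½I(v/R)² = ½kMv², so KE_total = ½(1+k)Mv² = (5/6)Mv².
Energy conservation: Mgh = (5/6)Mv², so v = √(2gh/(1+k)) = √(2 × 9.81 × 3.94 / 1.667) ≈ 6.81 m/s.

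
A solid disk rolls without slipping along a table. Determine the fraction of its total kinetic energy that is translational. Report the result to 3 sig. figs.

fraction ≈ 0.667

The moment of inertia is (1/2)MR², giving k ≡ I/(MR²) = 0.5.
Since ω = v/R, the translational part is ½Mv² and the rotational part is ½I(v/R)² = ½kMv²; the total is ½(1+k)Mv².
The translational fraction is therefore 1/(1+k) = 1/1.5 ≈ 0.667.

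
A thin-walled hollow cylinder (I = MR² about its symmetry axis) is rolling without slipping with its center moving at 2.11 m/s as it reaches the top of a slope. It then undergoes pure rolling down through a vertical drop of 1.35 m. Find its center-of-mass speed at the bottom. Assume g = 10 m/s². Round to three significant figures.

Here I = MR², so the shape factor k = I/(MR²) = 1.
Since it rolls without slipping, ω = v/R and KE = ½Mv² + ½Iω² = ½(1+k)Mv² = Mv².
Conserving energy between top and bottom: Mv² = Mv₀² + Mgh, hence v² = v₀² + 2gh/(1+k).
v = √(2.11² + 2×10×1.35/2) = √17.95 ≈ 4.24 m/s.

v ≈ 4.24 m/s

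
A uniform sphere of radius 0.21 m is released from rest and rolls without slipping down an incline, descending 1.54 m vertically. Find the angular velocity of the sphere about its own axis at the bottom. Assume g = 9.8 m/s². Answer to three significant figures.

ω ≈ 22.1 rad/s

The moment of inertia is (2/5)MR², giving k ≡ I/(MR²) = 0.4.
Since it rolls without slipping, ω = v/R and KE = ½Mv² + ½Iω² = ½(1+k)Mv² = (7/10)Mv².
Energy conservation Mgh = ½(1+k)Mv² gives v = √(2gh/(1+k)) = √(2 × 9.8 × 1.54 / 1.4) = 4.643 m/s.
The angular speed follows from ω = v/R = 4.643/0.21 ≈ 22.1 rad/s.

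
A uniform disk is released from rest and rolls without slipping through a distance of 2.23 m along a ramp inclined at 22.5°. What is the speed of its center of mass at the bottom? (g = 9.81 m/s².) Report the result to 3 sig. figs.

Here I = (1/2)MR², so the shape factor k = I/(MR²) = 0.5.
Rolling without slipping gives ω = v/R, so the total kinetic energy is ½Mv² + ½Iω² = ½(1+k)Mv² = (3/4)Mv².
The vertical drop is h = L sinθ = 2.23 × sin22.5° = 0.8534 m.
Setting Mgh = (3/4)Mv² gives v = √(2gh/(1+k)) = √(2·9.81·0.8534/1.5) ≈ 3.34 m/s.

v ≈ 3.34 m/s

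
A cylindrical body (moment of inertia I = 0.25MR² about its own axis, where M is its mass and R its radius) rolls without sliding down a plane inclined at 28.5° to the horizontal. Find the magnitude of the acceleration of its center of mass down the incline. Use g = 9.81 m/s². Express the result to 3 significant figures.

a ≈ 3.74 m/s²

The moment of inertia is 0.25MR², giving k ≡ I/(MR²) = 0.25.
Newton's second law down the slope: Mg sinθ − f = Ma. The torque equation fR = Iα (with α = a/R) gives f = kMa.
Eliminating f: Mg sinθ = (1+k)Ma, so a = g sinθ/(1+k) = 9.81 × sin28.5° / 1.25 ≈ 3.74 m/s².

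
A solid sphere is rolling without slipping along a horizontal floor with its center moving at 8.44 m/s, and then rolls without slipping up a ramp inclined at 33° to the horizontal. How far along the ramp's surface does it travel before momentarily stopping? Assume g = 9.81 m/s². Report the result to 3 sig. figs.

For this body I = (2/5)MR², i.e. k = I/(MR²) = 0.4.
Rolling without slipping gives ω = v/R, so the total kinetic energy is ½Mv² + ½Iω² = ½(1+k)Mv² = (7/10)Mv².
Setting this equal to Mgh gives the vertical rise h = (1+k)v₀²/(2g) = 1.4×8.44²/(2×9.81) = 5.083 m.
Along the incline, d = h/sinθ = 5.083/sin33° ≈ 9.33 m.

d ≈ 9.33 m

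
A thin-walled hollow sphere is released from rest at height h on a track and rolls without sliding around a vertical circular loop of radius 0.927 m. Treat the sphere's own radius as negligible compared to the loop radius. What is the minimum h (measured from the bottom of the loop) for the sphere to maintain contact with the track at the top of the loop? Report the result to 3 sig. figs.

For this body I = (2/3)MR², i.e. k = I/(MR²) = 2/3.
At the top, contact is just lost when gravity alone supplies the centripetal force: Mg = Mv_top²/r, i.e. v_top² = gr.
With ω = v/R, the kinetic energy at speed v is ½(1+k)Mv² = (5/6)Mv².
Energy conservation from release (height h) to the top (height 2r): Mgh = Mg(2r) + (5/6)M·gr.
Thus h_min = 2r + (1+k)r/2 = r(2 + 1.667/2) = 0.927 × 2.833 ≈ 2.63 m.

h_min ≈ 2.63 m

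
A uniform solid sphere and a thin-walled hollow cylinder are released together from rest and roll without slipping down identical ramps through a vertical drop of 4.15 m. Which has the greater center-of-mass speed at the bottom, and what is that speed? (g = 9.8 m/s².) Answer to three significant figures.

the uniform solid sphere, at v ≈ 7.62 m/s

For rolling without slipping, Mgh = ½(1+k)Mv² where k = I/(MR²), so v = √(2gh/(1+k)).
Uniform solid sphere: k = 0.4, giving v = √(2×9.8×4.15/1.4) = 7.622 m/s.
Thin-walled hollow cylinder: k = 1, giving v = √(2×9.8×4.15/2) = 6.377 m/s.
The smaller k wins: the uniform solid sphere, at ≈ 7.62 m/s.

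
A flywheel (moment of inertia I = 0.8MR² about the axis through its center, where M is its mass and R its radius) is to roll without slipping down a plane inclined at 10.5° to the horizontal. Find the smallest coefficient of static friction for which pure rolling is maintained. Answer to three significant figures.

μ_min ≈ 0.0824

The moment of inertia is 0.8MR², giving k ≡ I/(MR²) = 0.8.
Along the incline Mg sinθ − f = Ma, and torque about the center fR = Iα = kMR²(a/R) gives f = kMa.
These give a = g sinθ/(1+k) and the required friction f = kMg sinθ/(1+k).
With N = Mg cosθ, the no-slip condition f ≤ μN gives μ_min = f/N = k tanθ/(1+k).
μ_min = 0.8 × tan10.5° / 1.8 ≈ 0.0824.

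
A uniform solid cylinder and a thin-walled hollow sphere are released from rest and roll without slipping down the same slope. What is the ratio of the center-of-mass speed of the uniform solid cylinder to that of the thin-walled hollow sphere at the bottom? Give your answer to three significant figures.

Each satisfies Mgh = ½(1+k)Mv² with k = I/(MR²), so v ∝ 1/√(1+k).
For the uniform solid cylinder k = 0.5; for the thin-walled hollow sphere k = 2/3.
v₁/v₂ = √((1+k₂)/(1+k₁)) = √(1.667/1.5) ≈ 1.05.

v_ratio ≈ 1.05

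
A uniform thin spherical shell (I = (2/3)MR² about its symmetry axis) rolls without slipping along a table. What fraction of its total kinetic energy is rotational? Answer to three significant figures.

For this body I = (2/3)MR², i.e. k = I/(MR²) = 2/3.
With ω = v/R, KE_trans = ½Mv² and KE_rot = ½Iω² = ½kMv², so KE_total = ½(1+k)Mv².
The rotational fraction is therefore k/(1+k) = (2/3)/1.667 ≈ 0.400.

fraction ≈ 0.400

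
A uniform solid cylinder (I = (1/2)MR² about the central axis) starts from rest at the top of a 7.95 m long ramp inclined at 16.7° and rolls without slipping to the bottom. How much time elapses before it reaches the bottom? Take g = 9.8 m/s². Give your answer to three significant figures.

Here I = (1/2)MR², so the shape factor k = I/(MR²) = 0.5.
Newton's second law down the slope: Mg sinθ − f = Ma. The torque equation fR = Iα (with α = a/R) gives f = kMa.
Hence a = g sinθ/(1+k) = 9.8×sin16.7°/1.5 = 1.877 m/s².
Starting from rest, L = ½at², so t = √(2L/a) = √(2×7.95/1.877) ≈ 2.91 s.

t ≈ 2.91 s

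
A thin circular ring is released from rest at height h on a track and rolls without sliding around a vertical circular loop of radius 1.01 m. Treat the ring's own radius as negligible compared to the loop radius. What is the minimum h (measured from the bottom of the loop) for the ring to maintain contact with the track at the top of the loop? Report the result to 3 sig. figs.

h_min ≈ 3.03 m

The moment of inertia is MR², giving k ≡ I/(MR²) = 1.
At the top of the loop, the minimum-contact condition is Mg = Mv_top²/r, so v_top² = gr.
With ω = v/R, the kinetic energy at speed v is ½(1+k)Mv² = Mv².
Energy conservation from release (height h) to the top (height 2r): Mgh = Mg(2r) + M·gr.
Thus h_min = 2r + (1+k)r/2 = r(2 + 2/2) = 1.01 × 3 ≈ 3.03 m.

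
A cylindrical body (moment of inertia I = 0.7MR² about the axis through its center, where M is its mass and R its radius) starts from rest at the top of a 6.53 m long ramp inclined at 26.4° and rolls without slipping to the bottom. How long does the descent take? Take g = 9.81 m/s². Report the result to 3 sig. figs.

t ≈ 2.26 s

For this body I = 0.7MR², i.e. k = I/(MR²) = 0.7.
Translational: Mg sinθ − f = Ma. Rotational about the CM: fR = Iα = kMRa, so f = kMa.
Hence a = g sinθ/(1+k) = 9.81×sin26.4°/1.7 = 2.566 m/s².
Starting from rest, L = ½at², so t = √(2L/a) = √(2×6.53/2.566) ≈ 2.26 s.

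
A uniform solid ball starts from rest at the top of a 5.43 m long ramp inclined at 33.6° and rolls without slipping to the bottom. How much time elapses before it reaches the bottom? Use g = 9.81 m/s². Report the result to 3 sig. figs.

t ≈ 1.67 s

For this body I = (2/5)MR², i.e. k = I/(MR²) = 0.4.
Translational: Mg sinθ − f = Ma. Rotational about the CM: fR = Iα = kMRa, so f = kMa.
Hence a = g sinθ/(1+k) = 9.81×sin33.6°/1.4 = 3.878 m/s².
Starting from rest, L = ½at², so t = √(2L/a) = √(2×5.43/3.878) ≈ 1.67 s.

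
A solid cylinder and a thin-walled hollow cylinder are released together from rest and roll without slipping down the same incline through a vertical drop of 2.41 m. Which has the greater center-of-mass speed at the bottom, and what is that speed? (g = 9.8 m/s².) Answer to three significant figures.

the solid cylinder, at v ≈ 5.61 m/s

For rolling without slipping, Mgh = ½(1+k)Mv² where k = I/(MR²), so v = √(2gh/(1+k)).
Solid cylinder: k = 0.5, giving v = √(2×9.8×2.41/1.5) = 5.612 m/s.
Thin-walled hollow cylinder: k = 1, giving v = √(2×9.8×2.41/2) = 4.86 m/s.
The smaller k wins: the solid cylinder, at ≈ 5.61 m/s.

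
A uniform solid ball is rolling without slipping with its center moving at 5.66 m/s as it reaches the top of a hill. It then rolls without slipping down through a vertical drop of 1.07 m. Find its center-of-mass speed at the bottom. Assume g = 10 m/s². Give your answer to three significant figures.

The moment of inertia is (2/5)MR², giving k ≡ I/(MR²) = 0.4.
The rolling condition ω = v/R makes the rotational term ½I(v/R)² = ½kMv², so KE_total = ½(1+k)Mv² = (7/10)Mv².
Energy conservation: (7/10)Mv₀² + Mgh = (7/10)Mv², so v² = v₀² + 2gh/(1+k).
v = √(5.66² + 2×10×1.07/1.4) = √47.32 ≈ 6.88 m/s.

v ≈ 6.88 m/s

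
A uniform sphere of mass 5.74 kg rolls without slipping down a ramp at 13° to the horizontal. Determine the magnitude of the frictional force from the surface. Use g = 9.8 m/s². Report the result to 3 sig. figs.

Here I = (2/5)MR², so the shape factor k = I/(MR²) = 0.4.
Translational: Mg sinθ − f = Ma. Rotational about the CM: fR = Iα = kMRa, so f = kMa.
Combining, a = g sinθ/(1+k) and f = kMa = kMg sinθ/(1+k).
f = 0.4 × 5.74 × 9.8 × sin13° / 1.4 ≈ 3.62 N.

f ≈ 3.62 N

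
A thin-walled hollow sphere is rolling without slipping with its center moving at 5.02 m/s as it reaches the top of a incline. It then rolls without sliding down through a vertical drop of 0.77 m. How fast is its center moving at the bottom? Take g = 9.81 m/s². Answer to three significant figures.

v ≈ 5.85 m/s

The moment of inertia is (2/3)MR², giving k ≡ I/(MR²) = 2/3.
The rolling condition ω = v/R makes the rotational term ½I(v/R)² = ½kMv², so KE_total = ½(1+k)Mv² = (5/6)Mv².
Energy conservation: (5/6)Mv₀² + Mgh = (5/6)Mv², so v² = v₀² + 2gh/(1+k).
v = √(5.02² + 2×9.81×0.77/1.667) = √34.26 ≈ 5.85 m/s.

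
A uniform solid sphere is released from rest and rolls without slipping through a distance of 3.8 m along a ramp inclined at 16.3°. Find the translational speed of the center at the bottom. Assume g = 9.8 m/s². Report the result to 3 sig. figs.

The moment of inertia is (2/5)MR², giving k ≡ I/(MR²) = 0.4.
Pure rolling means v = ωR; then KE = ½Mv² + ½I(v/R)² = ½(1+k)Mv² = (7/10)Mv².
The vertical drop is h = L sinθ = 3.8 × sin16.3° = 1.067 m.
Setting Mgh = (7/10)Mv² gives v = √(2gh/(1+k)) = √(2·9.8·1.067/1.4) ≈ 3.86 m/s.

v ≈ 3.86 m/s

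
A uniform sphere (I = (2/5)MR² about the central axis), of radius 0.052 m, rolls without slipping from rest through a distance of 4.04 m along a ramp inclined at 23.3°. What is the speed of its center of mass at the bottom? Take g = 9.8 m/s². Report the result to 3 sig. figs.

v ≈ 4.73 m/s

With I = (2/5)MR², the ratio k = I/(MR²) is 0.4.
Rolling without slipping gives ω = v/R, so the total kinetic energy is ½Mv² + ½Iω² = ½(1+k)Mv² = (7/10)Mv².
The vertical drop is h = L sinθ = 4.04 × sin23.3° = 1.598 m.
Energy conservation: Mgh = (7/10)Mv², so v = √(2gh/(1+k)) = √(2 × 9.8 × 1.598 / 1.4) ≈ 4.73 m/s.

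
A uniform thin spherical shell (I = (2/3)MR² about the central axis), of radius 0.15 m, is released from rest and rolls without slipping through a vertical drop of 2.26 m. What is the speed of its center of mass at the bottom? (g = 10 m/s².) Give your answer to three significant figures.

v ≈ 5.21 m/s

The moment of inertia is (2/3)MR², giving k ≡ I/(MR²) = 2/3.
Rolling without slipping gives ω = v/R, so the total kinetic energy is ½Mv² + ½Iω² = ½(1+k)Mv² = (5/6)Mv².
Energy conservation: Mgh = (5/6)Mv², so v = √(2gh/(1+k)) = √(2 × 10 × 2.26 / 1.667) ≈ 5.21 m/s.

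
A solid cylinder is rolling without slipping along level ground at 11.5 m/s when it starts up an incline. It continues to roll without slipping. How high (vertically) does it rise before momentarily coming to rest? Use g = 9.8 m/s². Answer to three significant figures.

h ≈ 10.1 m

For this body I = (1/2)MR², i.e. k = I/(MR²) = 0.5.
Rolling without slipping gives ω = v/R, so the total kinetic energy is ½Mv² + ½Iω² = ½(1+k)Mv² = (3/4)Mv².
All of this converts to potential energy at the highest point: (3/4)Mv₀² = Mgh.
Thus h = (1+k)v₀²/(2g) = 1.5 × 11.5² / (2 × 9.8) ≈ 10.1 m.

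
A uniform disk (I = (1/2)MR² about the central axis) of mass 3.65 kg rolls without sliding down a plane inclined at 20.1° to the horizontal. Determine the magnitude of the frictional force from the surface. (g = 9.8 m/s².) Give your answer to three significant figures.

With I = (1/2)MR², the ratio k = I/(MR²) is 0.5.
Along the incline Mg sinθ − f = Ma, and torque about the center fR = Iα = kMR²(a/R) gives f = kMa.
Combining, a = g sinθ/(1+k) and f = kMa = kMg sinθ/(1+k).
f = 0.5 × 3.65 × 9.8 × sin20.1° / 1.5 ≈ 4.10 N.

f ≈ 4.10 N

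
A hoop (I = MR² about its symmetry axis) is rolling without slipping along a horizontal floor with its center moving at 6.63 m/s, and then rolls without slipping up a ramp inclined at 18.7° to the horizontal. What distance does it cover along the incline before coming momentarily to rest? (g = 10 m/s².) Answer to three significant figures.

Here I = MR², so the shape factor k = I/(MR²) = 1.
Since it rolls without slipping, ω = v/R and KE = ½Mv² + ½Iω² = ½(1+k)Mv² = Mv².
Setting this equal to Mgh gives the vertical rise h = (1+k)v₀²/(2g) = 2×6.63²/(2×10) = 4.396 m.
The distance along the slope is d = h/sinθ = 4.396/sin18.7° ≈ 13.7 m.

d ≈ 13.7 m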